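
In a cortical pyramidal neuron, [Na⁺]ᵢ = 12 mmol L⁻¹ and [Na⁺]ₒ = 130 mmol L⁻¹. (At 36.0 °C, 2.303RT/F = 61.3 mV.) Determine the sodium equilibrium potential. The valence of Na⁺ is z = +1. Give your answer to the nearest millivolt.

E = (61.3/z) · log₁₀([Na⁺]_out/[Na⁺]_in) with z = +1.
= (61.3/1) · log₁₀(130/12) = 61.30 · log₁₀(10.83)
= 61.30 · (1.0348) = 63.43 mV

63 mV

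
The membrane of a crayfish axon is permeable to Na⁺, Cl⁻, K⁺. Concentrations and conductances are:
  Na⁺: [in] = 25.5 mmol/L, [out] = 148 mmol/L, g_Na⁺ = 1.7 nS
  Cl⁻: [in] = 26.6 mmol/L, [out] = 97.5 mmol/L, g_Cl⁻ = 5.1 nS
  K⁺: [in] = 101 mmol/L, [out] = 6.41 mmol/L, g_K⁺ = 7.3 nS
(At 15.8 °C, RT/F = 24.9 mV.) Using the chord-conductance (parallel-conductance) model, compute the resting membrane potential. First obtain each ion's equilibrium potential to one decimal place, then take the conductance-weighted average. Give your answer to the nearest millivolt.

-42 mV

E_Na⁺ = (24.9/1)·ln(148/25.5) = 43.8 mV
E_Cl⁻ = (24.9/-1)·ln(97.5/26.6) = -32.3 mV
E_K⁺ = (24.9/1)·ln(6.41/101) = -68.7 mV
Vm = (Σ gᵢEᵢ)/(Σ gᵢ) = (1.7·43.8 + 5.1·-32.3 + 7.3·-68.7) / (1.7 + 5.1 + 7.3)
= -591.78 / 14.1 = -41.97 mV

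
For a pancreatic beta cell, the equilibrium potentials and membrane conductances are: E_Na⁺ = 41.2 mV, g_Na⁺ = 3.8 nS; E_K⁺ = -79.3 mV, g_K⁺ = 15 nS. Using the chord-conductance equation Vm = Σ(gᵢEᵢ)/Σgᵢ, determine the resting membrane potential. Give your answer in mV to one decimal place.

-54.9 mV

Σ gᵢEᵢ = 3.8·(41.2) + 15·(-79.3) = -1032.94
Σ gᵢ = 3.8 + 15 = 18.8
Vm = -1032.94 / 18.8 = -54.94 mV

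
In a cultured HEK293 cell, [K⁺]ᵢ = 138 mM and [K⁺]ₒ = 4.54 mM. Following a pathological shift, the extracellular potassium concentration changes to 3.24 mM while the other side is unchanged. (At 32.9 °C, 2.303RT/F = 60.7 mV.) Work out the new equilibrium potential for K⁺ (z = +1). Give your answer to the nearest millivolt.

After the shift: [K⁺]_out = 3.24, [K⁺]_in = 138 mM.
E_new = (60.7/1)·log₁₀(3.24/138) = 60.70 · (-1.6293) = -98.90 mV

-99 mV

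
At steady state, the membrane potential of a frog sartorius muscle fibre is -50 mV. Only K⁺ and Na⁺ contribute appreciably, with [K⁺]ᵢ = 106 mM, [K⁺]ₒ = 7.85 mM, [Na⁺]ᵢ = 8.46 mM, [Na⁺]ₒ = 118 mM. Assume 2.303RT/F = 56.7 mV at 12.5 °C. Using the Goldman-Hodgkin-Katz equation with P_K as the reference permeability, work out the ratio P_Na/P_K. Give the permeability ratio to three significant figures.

0.0519

Let α = P_Na/P_K. GHK: Vm = 56.7·log₁₀[(Kₒ + α·Naₒ)/(Kᵢ + α·Naᵢ)].
10^(Vm/56.7) = 10^(-50.0/56.7) = 0.13127
So 0.13127·(Kᵢ + α·Naᵢ) = Kₒ + α·Naₒ → α = (0.13127·106.0 − 7.85) / (118.0 − 0.13127·8.46)
α = (13.91 − 7.85) / (118.0 − 1.111) = 6.065/116.9 = 0.05188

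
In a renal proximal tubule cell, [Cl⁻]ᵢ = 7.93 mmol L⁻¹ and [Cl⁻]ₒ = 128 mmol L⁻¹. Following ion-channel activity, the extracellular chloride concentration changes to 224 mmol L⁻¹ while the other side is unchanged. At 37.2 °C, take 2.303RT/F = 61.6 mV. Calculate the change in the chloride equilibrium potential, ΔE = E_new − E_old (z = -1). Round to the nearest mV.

E_old = (61.6/-1)·log₁₀(128/7.93) = -74.41 mV
E_new = (61.6/-1)·log₁₀(224/7.93) = -89.38 mV
ΔE = -89.38 − (-74.41) = -14.97 mV

-15 mV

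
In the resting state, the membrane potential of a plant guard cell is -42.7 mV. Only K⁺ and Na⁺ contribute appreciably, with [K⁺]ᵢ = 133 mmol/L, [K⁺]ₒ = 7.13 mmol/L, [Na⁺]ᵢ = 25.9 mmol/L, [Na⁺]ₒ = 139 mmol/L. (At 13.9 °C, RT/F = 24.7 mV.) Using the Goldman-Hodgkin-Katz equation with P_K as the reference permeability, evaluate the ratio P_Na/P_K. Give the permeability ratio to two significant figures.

0.12

Let α = P_Na/P_K. GHK: Vm = 24.7·ln[(Kₒ + α·Naₒ)/(Kᵢ + α·Naᵢ)].
e^(Vm/24.7) = e^(-42.7/24.7) = 0.17751
So 0.17751·(Kᵢ + α·Naᵢ) = Kₒ + α·Naₒ → α = (0.17751·133.0 − 7.13) / (139.0 − 0.17751·25.9)
α = (23.61 − 7.13) / (139.0 − 4.597) = 16.48/134.4 = 0.1226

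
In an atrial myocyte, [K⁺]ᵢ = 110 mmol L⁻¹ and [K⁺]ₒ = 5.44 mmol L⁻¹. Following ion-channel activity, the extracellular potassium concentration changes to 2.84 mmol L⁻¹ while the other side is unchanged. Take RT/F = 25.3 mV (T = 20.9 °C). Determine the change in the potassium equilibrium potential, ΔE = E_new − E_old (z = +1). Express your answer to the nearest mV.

E_old = (25.3/1)·ln(5.44/110) = -76.07 mV
E_new = (25.3/1)·ln(2.84/110) = -92.51 mV
ΔE = -92.51 − (-76.07) = -16.44 mV

-16 mV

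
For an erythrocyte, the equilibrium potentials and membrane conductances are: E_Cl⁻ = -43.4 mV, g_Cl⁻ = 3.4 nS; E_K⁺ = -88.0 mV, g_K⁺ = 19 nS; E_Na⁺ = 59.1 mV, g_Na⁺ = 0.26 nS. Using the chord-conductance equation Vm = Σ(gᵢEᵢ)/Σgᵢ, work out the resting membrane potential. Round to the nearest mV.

Σ gᵢEᵢ = 3.4·(-43.4) + 19·(-88.0) + 0.26·(59.1) = -1804.19
Σ gᵢ = 3.4 + 19 + 0.26 = 22.66
Vm = -1804.19 / 22.66 = -79.62 mV

-80 mV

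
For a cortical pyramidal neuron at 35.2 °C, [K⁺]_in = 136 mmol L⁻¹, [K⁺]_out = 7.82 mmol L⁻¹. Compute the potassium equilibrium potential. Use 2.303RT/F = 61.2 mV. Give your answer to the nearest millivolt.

-76 mV

E = (61.2/z) · log₁₀([K⁺]_out/[K⁺]_in) with z = +1.
= (61.2/1) · log₁₀(7.82/136) = 61.20 · log₁₀(0.0575)
= 61.20 · (-1.2403) = -75.91 mV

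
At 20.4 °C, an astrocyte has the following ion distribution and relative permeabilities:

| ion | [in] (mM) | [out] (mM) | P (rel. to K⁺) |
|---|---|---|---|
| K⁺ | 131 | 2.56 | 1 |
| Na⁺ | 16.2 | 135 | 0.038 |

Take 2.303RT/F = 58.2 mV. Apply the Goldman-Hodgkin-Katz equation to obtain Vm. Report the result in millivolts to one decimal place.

-71.8 mV

Vm = 58.2 · log₁₀[(Σ P·[cation]ₒ + Σ P·[anion]ᵢ) / (Σ P·[cation]ᵢ + Σ P·[anion]ₒ)]
Numerator = 1×2.56 + 0.038×135 = 7.69
Denominator = 1×131 + 0.038×16.2 = 131.6
Vm = 58.2 · log₁₀(0.058428) = 58.2 × (-1.2334) = -71.78 mV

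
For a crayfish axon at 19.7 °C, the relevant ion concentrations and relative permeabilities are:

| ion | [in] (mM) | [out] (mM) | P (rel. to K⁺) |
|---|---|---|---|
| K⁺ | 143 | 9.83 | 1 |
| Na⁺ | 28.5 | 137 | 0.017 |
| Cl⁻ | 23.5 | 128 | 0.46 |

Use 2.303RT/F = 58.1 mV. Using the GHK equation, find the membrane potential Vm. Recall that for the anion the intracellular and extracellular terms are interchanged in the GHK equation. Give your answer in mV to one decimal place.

Vm = 58.1 · log₁₀[(Σ P·[cation]ₒ + Σ P·[anion]ᵢ) / (Σ P·[cation]ᵢ + Σ P·[anion]ₒ)]
Numerator = 1×9.83 + 0.017×137 + 0.46×23.5 = 22.97
Denominator = 1×143 + 0.017×28.5 + 0.46×128 = 202.4
Vm = 58.1 · log₁₀(0.1135) = 58.1 × (-0.9450) = -54.90 mV

-54.9 mV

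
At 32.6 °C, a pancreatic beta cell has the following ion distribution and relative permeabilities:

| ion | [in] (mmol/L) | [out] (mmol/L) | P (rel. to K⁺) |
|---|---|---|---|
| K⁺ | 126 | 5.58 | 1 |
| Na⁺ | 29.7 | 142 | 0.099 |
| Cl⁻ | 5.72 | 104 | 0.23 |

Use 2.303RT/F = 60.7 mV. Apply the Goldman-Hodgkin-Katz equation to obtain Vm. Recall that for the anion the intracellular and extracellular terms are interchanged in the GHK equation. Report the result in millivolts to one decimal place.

-52.4 mV

Vm = 60.7 · log₁₀[(Σ P·[cation]ₒ + Σ P·[anion]ᵢ) / (Σ P·[cation]ᵢ + Σ P·[anion]ₒ)]
Numerator = 1×5.58 + 0.099×142 + 0.23×5.72 = 20.95
Denominator = 1×126 + 0.099×29.7 + 0.23×104 = 152.9
Vm = 60.7 · log₁₀(0.13708) = 60.7 × (-0.8630) = -52.39 mV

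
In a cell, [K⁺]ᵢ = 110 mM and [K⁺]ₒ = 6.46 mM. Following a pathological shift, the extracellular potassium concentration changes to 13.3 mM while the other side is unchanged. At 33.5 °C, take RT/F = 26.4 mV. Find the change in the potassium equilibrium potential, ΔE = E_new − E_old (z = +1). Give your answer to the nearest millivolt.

19 mV

E_old = (26.4/1)·ln(6.46/110) = -74.84 mV
E_new = (26.4/1)·ln(13.3/110) = -55.78 mV
ΔE = -55.78 − (-74.84) = 19.06 mV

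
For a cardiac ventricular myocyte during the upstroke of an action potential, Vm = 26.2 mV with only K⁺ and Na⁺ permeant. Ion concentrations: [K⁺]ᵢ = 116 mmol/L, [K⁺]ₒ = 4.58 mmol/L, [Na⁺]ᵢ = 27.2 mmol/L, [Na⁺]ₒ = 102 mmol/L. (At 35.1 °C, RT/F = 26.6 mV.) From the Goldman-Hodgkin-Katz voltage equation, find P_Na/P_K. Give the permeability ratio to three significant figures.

Let α = P_Na/P_K. GHK: Vm = 26.6·ln[(Kₒ + α·Naₒ)/(Kᵢ + α·Naᵢ)].
e^(Vm/26.6) = e^(26.2/26.6) = 2.6777
So 2.6777·(Kᵢ + α·Naᵢ) = Kₒ + α·Naₒ → α = (2.6777·116.0 − 4.58) / (102.0 − 2.6777·27.2)
α = (310.6 − 4.58) / (102.0 − 72.83) = 306/29.17 = 10.49

10.5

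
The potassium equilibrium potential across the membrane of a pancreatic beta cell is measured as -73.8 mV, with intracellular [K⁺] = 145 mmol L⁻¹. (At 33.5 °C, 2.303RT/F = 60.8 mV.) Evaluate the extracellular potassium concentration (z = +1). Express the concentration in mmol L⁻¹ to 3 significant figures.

8.86 mmol L⁻¹

Nernst: E = (60.8/1) · log₁₀([out]/[in]), so log₁₀([out]/[in]) = -73.8 × 1 / 60.8 = -1.2138.
[out]/[in] = 10^(-1.2138) = 0.06112.
[out] = 0.06112 × 145 = 8.862 mmol L⁻¹.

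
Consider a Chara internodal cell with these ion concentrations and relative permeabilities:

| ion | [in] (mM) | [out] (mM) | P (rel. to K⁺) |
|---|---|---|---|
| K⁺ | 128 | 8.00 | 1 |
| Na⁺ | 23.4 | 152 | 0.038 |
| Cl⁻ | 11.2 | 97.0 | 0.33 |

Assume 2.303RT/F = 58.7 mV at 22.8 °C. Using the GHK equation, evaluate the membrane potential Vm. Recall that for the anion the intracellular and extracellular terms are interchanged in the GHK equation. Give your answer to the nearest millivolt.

-57 mV

Vm = 58.7 · log₁₀[(Σ P·[cation]ₒ + Σ P·[anion]ᵢ) / (Σ P·[cation]ᵢ + Σ P·[anion]ₒ)]
Numerator = 1×8.00 + 0.038×152 + 0.33×11.2 = 17.47
Denominator = 1×128 + 0.038×23.4 + 0.33×97.0 = 160.9
Vm = 58.7 · log₁₀(0.10859) = 58.7 × (-0.9642) = -56.60 mV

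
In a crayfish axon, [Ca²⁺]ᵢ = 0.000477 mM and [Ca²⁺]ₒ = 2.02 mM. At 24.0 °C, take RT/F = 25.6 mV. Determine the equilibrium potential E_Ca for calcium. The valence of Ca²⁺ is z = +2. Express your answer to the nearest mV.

107 mV

E = (25.6/z) · ln([Ca²⁺]_out/[Ca²⁺]_in) with z = +2.
= (25.6/2) · ln(2.02/0.000477) = 12.80 · ln(4235)
= 12.80 · (8.3511) = 106.89 mV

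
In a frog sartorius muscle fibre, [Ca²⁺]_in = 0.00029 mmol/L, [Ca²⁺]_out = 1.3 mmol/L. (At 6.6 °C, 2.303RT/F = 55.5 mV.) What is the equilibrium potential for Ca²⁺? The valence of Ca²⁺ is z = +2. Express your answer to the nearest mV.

E = (55.5/z) · log₁₀([Ca²⁺]_out/[Ca²⁺]_in) with z = +2.
= (55.5/2) · log₁₀(1.3/0.00029) = 27.75 · log₁₀(4483)
= 27.75 · (3.6515) = 101.33 mV

101 mV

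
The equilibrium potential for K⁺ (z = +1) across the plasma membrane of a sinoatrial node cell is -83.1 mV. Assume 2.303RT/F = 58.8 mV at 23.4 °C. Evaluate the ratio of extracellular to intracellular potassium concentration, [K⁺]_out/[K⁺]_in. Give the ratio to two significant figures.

0.039

log₁₀([out]/[in]) = E·z/(58.8) = -83.1 × 1 / 58.8 = -1.4133
[out]/[in] = 10^(-1.4133) = 0.03861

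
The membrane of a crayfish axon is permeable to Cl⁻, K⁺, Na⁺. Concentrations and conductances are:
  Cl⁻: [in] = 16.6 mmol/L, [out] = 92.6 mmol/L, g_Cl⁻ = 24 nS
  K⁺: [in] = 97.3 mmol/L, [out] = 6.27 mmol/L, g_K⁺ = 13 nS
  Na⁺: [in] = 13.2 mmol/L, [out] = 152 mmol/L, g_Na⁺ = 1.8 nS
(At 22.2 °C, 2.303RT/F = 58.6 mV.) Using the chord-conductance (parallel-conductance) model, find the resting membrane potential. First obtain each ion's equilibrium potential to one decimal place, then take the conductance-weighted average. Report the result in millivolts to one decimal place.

E_Cl⁻ = (58.6/-1)·log₁₀(92.6/16.6) = -43.7 mV
E_K⁺ = (58.6/1)·log₁₀(6.27/97.3) = -69.8 mV
E_Na⁺ = (58.6/1)·log₁₀(152/13.2) = 62.2 mV
Vm = (Σ gᵢEᵢ)/(Σ gᵢ) = (24·-43.7 + 13·-69.8 + 1.8·62.2) / (24 + 13 + 1.8)
= -1844.24 / 38.8 = -47.53 mV

-47.5 mV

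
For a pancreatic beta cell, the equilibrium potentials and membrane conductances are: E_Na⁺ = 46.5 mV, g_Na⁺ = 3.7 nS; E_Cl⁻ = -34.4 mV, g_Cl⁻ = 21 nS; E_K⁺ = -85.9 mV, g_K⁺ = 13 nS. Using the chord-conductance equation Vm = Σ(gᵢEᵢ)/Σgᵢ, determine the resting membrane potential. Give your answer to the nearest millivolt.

Σ gᵢEᵢ = 3.7·(46.5) + 21·(-34.4) + 13·(-85.9) = -1667.05
Σ gᵢ = 3.7 + 21 + 13 = 37.7
Vm = -1667.05 / 37.7 = -44.22 mV

-44 mV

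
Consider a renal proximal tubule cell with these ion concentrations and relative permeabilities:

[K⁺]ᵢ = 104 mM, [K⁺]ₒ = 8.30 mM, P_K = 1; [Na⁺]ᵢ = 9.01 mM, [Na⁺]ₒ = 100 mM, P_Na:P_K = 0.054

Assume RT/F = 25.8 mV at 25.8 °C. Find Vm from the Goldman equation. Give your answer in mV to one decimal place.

Vm = 25.8 · ln[(Σ P·[cation]ₒ + Σ P·[anion]ᵢ) / (Σ P·[cation]ᵢ + Σ P·[anion]ₒ)]
Numerator = 1×8.30 + 0.054×100 = 13.7
Denominator = 1×104 + 0.054×9.01 = 104.5
Vm = 25.8 · ln(0.13112) = 25.8 × (-2.0317) = -52.42 mV

-52.4 mV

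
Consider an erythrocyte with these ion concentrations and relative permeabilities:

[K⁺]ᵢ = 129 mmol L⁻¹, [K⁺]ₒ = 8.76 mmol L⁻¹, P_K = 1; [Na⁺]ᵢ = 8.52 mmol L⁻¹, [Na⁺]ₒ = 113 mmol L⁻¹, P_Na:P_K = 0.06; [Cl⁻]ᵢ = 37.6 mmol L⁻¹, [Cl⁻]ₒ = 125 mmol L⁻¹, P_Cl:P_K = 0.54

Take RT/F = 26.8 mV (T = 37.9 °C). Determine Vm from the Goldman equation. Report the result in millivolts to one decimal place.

-45.7 mV

Vm = 26.8 · ln[(Σ P·[cation]ₒ + Σ P·[anion]ᵢ) / (Σ P·[cation]ᵢ + Σ P·[anion]ₒ)]
Numerator = 1×8.76 + 0.06×113 + 0.54×37.6 = 35.84
Denominator = 1×129 + 0.06×8.52 + 0.54×125 = 197
Vm = 26.8 · ln(0.18194) = 26.8 × (-1.7041) = -45.67 mV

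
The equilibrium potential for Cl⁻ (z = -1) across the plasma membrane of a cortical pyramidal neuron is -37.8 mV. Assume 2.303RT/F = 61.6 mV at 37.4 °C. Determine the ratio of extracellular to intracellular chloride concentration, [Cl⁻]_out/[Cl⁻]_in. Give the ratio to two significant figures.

log₁₀([out]/[in]) = E·z/(61.6) = -37.8 × -1 / 61.6 = 0.6136
[out]/[in] = 10^(0.6136) = 4.108

4.1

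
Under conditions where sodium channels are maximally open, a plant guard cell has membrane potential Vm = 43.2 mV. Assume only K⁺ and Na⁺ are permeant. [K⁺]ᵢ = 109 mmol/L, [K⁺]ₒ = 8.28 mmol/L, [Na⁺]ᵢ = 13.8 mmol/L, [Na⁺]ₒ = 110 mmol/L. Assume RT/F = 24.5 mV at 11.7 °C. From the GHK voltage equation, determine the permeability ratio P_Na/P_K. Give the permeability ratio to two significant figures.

Let α = P_Na/P_K. GHK: Vm = 24.5·ln[(Kₒ + α·Naₒ)/(Kᵢ + α·Naᵢ)].
e^(Vm/24.5) = e^(43.2/24.5) = 5.8314
So 5.8314·(Kᵢ + α·Naᵢ) = Kₒ + α·Naₒ → α = (5.8314·109.0 − 8.28) / (110.0 − 5.8314·13.8)
α = (635.6 − 8.28) / (110.0 − 80.47) = 627.3/29.53 = 21.25

21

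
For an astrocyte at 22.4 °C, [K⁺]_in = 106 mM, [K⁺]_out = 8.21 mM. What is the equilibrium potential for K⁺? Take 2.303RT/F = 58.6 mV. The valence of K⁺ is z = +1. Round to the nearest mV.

-65 mV

E = (58.6/z) · log₁₀([K⁺]_out/[K⁺]_in) with z = +1.
= (58.6/1) · log₁₀(8.21/106) = 58.60 · log₁₀(0.07745)
= 58.60 · (-1.1110) = -65.10 mV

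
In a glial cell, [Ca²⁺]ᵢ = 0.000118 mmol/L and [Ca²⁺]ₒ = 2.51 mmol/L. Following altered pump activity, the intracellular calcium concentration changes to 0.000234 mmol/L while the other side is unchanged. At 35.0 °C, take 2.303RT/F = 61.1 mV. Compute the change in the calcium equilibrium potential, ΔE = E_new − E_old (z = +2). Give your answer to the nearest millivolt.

-9 mV

E_old = (61.1/2)·log₁₀(2.51/0.000118) = 132.21 mV
E_new = (61.1/2)·log₁₀(2.51/0.000234) = 123.13 mV
ΔE = 123.13 − (132.21) = -9.08 mV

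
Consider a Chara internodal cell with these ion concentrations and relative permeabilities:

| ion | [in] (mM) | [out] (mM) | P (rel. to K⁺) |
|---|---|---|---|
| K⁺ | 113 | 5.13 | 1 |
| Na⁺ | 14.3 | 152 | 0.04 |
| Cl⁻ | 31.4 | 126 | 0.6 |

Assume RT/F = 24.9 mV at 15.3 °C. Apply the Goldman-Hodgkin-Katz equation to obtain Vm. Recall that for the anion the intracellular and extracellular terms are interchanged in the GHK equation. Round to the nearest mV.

-46 mV

Vm = 24.9 · ln[(Σ P·[cation]ₒ + Σ P·[anion]ᵢ) / (Σ P·[cation]ᵢ + Σ P·[anion]ₒ)]
Numerator = 1×5.13 + 0.04×152 + 0.6×31.4 = 30.05
Denominator = 1×113 + 0.04×14.3 + 0.6×126 = 189.2
Vm = 24.9 · ln(0.15885) = 24.9 × (-1.8398) = -45.81 mV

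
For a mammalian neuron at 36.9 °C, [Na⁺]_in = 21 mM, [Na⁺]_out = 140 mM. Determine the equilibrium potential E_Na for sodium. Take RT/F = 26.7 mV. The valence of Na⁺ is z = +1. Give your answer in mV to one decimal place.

50.7 mV

E = (26.7/z) · ln([Na⁺]_out/[Na⁺]_in) with z = +1.
= (26.7/1) · ln(140/21) = 26.70 · ln(6.667)
= 26.70 · (1.8971) = 50.65 mV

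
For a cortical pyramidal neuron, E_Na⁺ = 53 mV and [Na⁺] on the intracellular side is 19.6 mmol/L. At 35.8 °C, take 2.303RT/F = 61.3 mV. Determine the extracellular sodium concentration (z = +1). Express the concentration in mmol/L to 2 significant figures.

Nernst: E = (61.3/1) · log₁₀([out]/[in]), so log₁₀([out]/[in]) = 53.0 × 1 / 61.3 = 0.8646.
[out]/[in] = 10^(0.8646) = 7.322.
[out] = 7.322 × 19.6 = 143.5 mmol/L.

140 mmol/L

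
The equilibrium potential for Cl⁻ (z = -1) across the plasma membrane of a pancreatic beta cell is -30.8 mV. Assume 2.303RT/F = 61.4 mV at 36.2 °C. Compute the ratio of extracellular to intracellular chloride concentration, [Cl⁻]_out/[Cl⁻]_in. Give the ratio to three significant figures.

3.17

log₁₀([out]/[in]) = E·z/(61.4) = -30.8 × -1 / 61.4 = 0.5016
[out]/[in] = 10^(0.5016) = 3.174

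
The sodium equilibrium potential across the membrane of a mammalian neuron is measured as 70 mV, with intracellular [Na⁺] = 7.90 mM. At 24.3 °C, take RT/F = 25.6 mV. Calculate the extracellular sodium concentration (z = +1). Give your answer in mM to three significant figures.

122 mM

Nernst: E = (25.6/1) · ln([out]/[in]), so ln([out]/[in]) = 70.0 × 1 / 25.6 = 2.7344.
[out]/[in] = e^(2.7344) = 15.4.
[out] = 15.4 × 7.90 = 121.7 mM.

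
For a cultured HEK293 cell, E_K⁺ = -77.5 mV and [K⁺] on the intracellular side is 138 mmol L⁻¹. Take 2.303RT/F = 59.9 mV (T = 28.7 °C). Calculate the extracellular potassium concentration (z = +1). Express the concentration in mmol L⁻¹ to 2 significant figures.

7.0 mmol L⁻¹

Nernst: E = (59.9/1) · log₁₀([out]/[in]), so log₁₀([out]/[in]) = -77.5 × 1 / 59.9 = -1.2938.
[out]/[in] = 10^(-1.2938) = 0.05084.
[out] = 0.05084 × 138 = 7.015 mmol L⁻¹.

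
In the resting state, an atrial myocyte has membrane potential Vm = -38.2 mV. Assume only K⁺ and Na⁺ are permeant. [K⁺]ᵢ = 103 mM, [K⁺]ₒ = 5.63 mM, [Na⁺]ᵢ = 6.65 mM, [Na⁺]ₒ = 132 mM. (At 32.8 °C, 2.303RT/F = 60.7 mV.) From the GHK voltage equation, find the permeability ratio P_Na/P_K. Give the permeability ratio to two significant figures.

0.14

Let α = P_Na/P_K. GHK: Vm = 60.7·log₁₀[(Kₒ + α·Naₒ)/(Kᵢ + α·Naᵢ)].
10^(Vm/60.7) = 10^(-38.2/60.7) = 0.23479
So 0.23479·(Kᵢ + α·Naᵢ) = Kₒ + α·Naₒ → α = (0.23479·103.0 − 5.63) / (132.0 − 0.23479·6.65)
α = (24.18 − 5.63) / (132.0 − 1.561) = 18.55/130.4 = 0.1422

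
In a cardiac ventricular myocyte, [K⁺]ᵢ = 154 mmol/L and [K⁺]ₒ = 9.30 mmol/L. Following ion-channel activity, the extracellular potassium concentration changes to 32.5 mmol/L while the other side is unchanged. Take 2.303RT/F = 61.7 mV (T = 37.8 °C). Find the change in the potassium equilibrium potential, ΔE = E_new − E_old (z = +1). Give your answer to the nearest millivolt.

34 mV

E_old = (61.7/1)·log₁₀(9.30/154) = -75.21 mV
E_new = (61.7/1)·log₁₀(32.5/154) = -41.69 mV
ΔE = -41.69 − (-75.21) = 33.53 mV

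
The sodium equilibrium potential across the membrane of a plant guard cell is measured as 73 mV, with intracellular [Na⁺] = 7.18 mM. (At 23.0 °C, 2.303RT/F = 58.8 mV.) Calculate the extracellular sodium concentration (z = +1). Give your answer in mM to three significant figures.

Nernst: E = (58.8/1) · log₁₀([out]/[in]), so log₁₀([out]/[in]) = 73.0 × 1 / 58.8 = 1.2415.
[out]/[in] = 10^(1.2415) = 17.44.
[out] = 17.44 × 7.18 = 125.2 mM.

125 mM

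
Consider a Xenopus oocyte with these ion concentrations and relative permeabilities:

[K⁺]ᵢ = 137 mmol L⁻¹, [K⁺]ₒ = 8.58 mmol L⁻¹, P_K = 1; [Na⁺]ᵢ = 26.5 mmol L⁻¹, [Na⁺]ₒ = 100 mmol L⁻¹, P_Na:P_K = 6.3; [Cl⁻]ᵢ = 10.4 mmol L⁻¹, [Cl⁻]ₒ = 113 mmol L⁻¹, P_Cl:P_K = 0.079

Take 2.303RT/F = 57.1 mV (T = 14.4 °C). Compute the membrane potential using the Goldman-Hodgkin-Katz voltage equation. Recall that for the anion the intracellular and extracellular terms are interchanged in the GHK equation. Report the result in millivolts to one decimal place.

17.7 mV

Vm = 57.1 · log₁₀[(Σ P·[cation]ₒ + Σ P·[anion]ᵢ) / (Σ P·[cation]ᵢ + Σ P·[anion]ₒ)]
Numerator = 1×8.58 + 6.3×100 + 0.079×10.4 = 639.4
Denominator = 1×137 + 6.3×26.5 + 0.079×113 = 312.9
Vm = 57.1 · log₁₀(2.0436) = 57.1 × (0.3104) = 17.72 mV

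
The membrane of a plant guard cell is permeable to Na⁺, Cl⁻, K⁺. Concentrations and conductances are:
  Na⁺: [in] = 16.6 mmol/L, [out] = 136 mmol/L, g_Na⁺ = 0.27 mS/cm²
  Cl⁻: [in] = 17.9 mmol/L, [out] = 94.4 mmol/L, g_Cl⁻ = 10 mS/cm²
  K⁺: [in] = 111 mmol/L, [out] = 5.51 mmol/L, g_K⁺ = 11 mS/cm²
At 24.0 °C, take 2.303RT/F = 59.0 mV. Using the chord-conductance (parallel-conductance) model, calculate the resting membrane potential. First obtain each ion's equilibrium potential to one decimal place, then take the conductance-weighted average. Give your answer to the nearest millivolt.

-59 mV

E_Na⁺ = (59.0/1)·log₁₀(136/16.6) = 53.9 mV
E_Cl⁻ = (59.0/-1)·log₁₀(94.4/17.9) = -42.6 mV
E_K⁺ = (59.0/1)·log₁₀(5.51/111) = -76.9 mV
Vm = (Σ gᵢEᵢ)/(Σ gᵢ) = (0.27·53.9 + 10·-42.6 + 11·-76.9) / (0.27 + 10 + 11)
= -1257.35 / 21.27 = -59.11 mV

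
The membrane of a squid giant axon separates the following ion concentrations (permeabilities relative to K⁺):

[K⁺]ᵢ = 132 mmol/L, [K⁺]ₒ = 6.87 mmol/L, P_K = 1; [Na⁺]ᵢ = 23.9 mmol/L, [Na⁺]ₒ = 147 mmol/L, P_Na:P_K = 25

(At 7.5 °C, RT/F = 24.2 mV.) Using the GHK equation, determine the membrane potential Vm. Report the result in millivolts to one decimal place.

39.2 mV

Vm = 24.2 · ln[(Σ P·[cation]ₒ + Σ P·[anion]ᵢ) / (Σ P·[cation]ᵢ + Σ P·[anion]ₒ)]
Numerator = 1×6.87 + 25×147 = 3682
Denominator = 1×132 + 25×23.9 = 729.5
Vm = 24.2 · ln(5.0471) = 24.2 × (1.6188) = 39.18 mV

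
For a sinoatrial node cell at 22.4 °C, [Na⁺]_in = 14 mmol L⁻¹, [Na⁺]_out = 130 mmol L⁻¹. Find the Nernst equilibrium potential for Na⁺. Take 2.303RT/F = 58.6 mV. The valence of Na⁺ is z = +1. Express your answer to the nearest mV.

57 mV

E = (58.6/z) · log₁₀([Na⁺]_out/[Na⁺]_in) with z = +1.
= (58.6/1) · log₁₀(130/14) = 58.60 · log₁₀(9.286)
= 58.60 · (0.9678) = 56.71 mV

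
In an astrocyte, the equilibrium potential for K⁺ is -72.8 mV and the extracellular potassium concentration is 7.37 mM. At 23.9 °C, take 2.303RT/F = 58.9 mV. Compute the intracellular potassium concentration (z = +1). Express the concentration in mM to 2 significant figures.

Nernst: E = (58.9/1) · log₁₀([out]/[in]), so log₁₀([out]/[in]) = -72.8 × 1 / 58.9 = -1.2360.
[out]/[in] = 10^(-1.2360) = 0.05808.
[in] = 7.37 / 0.05808 = 126.9 mM.

130 mM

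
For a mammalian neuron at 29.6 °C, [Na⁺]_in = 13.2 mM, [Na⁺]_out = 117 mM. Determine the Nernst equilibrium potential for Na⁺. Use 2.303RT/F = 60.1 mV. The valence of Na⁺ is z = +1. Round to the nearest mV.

E = (60.1/z) · log₁₀([Na⁺]_out/[Na⁺]_in) with z = +1.
= (60.1/1) · log₁₀(117/13.2) = 60.10 · log₁₀(8.864)
= 60.10 · (0.9476) = 56.95 mV

57 mV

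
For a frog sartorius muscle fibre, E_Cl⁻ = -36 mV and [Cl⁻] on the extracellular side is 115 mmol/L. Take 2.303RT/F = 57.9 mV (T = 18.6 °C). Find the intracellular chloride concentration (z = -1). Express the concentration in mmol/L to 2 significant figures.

Nernst: E = (57.9/-1) · log₁₀([out]/[in]), so log₁₀([out]/[in]) = -36.0 × -1 / 57.9 = 0.6218.
[out]/[in] = 10^(0.6218) = 4.186.
[in] = 115 / 4.186 = 27.47 mmol/L.

27 mmol/L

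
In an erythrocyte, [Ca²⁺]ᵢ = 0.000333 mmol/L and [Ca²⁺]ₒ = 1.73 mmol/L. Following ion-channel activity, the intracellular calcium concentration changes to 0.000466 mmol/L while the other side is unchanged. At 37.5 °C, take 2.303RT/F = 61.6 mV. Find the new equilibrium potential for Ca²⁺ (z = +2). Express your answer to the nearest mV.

110 mV

After the shift: [Ca²⁺]_out = 1.73, [Ca²⁺]_in = 0.000466 mmol/L.
E_new = (61.6/2)·log₁₀(1.73/0.000466) = 30.80 · (3.5697) = 109.95 mV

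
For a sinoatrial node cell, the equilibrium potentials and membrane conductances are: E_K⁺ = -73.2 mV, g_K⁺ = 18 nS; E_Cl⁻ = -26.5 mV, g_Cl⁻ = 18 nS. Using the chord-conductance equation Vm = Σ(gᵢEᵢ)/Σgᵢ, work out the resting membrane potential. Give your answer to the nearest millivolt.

-50 mV

Σ gᵢEᵢ = 18·(-73.2) + 18·(-26.5) = -1794.60
Σ gᵢ = 18 + 18 = 36
Vm = -1794.60 / 36 = -49.85 mV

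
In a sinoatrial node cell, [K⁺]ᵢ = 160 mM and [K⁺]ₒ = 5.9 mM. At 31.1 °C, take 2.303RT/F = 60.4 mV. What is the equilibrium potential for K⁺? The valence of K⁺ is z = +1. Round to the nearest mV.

-87 mV

E = (60.4/z) · log₁₀([K⁺]_out/[K⁺]_in) with z = +1.
= (60.4/1) · log₁₀(5.9/160) = 60.40 · log₁₀(0.03688)
= 60.40 · (-1.4333) = -86.57 mV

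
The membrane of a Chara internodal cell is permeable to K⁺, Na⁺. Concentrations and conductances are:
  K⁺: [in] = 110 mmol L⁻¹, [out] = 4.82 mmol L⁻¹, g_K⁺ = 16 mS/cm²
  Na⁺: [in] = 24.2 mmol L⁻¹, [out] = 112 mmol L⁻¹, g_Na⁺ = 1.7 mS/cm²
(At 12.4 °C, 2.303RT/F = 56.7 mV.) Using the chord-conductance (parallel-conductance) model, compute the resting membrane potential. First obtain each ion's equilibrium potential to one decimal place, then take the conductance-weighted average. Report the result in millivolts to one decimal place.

E_K⁺ = (56.7/1)·log₁₀(4.82/110) = -77.0 mV
E_Na⁺ = (56.7/1)·log₁₀(112/24.2) = 37.7 mV
Vm = (Σ gᵢEᵢ)/(Σ gᵢ) = (16·-77.0 + 1.7·37.7) / (16 + 1.7)
= -1167.91 / 17.7 = -65.98 mV

-66.0 mV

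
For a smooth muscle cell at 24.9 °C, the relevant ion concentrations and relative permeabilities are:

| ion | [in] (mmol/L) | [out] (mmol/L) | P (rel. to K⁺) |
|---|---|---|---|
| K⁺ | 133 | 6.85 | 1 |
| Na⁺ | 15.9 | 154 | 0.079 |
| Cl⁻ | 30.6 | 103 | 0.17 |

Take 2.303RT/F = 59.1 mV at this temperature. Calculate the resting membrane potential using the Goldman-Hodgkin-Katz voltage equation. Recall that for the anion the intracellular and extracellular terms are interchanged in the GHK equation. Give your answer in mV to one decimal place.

-47.1 mV

Vm = 59.1 · log₁₀[(Σ P·[cation]ₒ + Σ P·[anion]ᵢ) / (Σ P·[cation]ᵢ + Σ P·[anion]ₒ)]
Numerator = 1×6.85 + 0.079×154 + 0.17×30.6 = 24.22
Denominator = 1×133 + 0.079×15.9 + 0.17×103 = 151.8
Vm = 59.1 · log₁₀(0.15957) = 59.1 × (-0.7970) = -47.10 mV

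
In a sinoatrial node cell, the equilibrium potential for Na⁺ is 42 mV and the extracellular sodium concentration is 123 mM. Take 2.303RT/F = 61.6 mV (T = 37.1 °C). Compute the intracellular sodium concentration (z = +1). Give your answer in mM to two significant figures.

26 mM

Nernst: E = (61.6/1) · log₁₀([out]/[in]), so log₁₀([out]/[in]) = 42.0 × 1 / 61.6 = 0.6818.
[out]/[in] = 10^(0.6818) = 4.806.
[in] = 123 / 4.806 = 25.59 mM.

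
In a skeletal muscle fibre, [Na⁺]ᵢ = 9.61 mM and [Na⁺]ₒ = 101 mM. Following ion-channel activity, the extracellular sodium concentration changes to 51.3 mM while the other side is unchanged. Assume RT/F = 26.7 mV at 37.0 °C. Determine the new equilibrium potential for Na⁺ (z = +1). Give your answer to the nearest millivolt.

45 mV

After the shift: [Na⁺]_out = 51.3, [Na⁺]_in = 9.61 mM.
E_new = (26.7/1)·ln(51.3/9.61) = 26.70 · (1.6749) = 44.72 mV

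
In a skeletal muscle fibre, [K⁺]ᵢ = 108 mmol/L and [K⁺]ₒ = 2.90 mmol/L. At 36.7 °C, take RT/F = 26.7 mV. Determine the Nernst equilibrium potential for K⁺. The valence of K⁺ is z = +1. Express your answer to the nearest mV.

E = (26.7/z) · ln([K⁺]_out/[K⁺]_in) with z = +1.
= (26.7/1) · ln(2.90/108) = 26.70 · ln(0.02685)
= 26.70 · (-3.6174) = -96.59 mV

-97 mV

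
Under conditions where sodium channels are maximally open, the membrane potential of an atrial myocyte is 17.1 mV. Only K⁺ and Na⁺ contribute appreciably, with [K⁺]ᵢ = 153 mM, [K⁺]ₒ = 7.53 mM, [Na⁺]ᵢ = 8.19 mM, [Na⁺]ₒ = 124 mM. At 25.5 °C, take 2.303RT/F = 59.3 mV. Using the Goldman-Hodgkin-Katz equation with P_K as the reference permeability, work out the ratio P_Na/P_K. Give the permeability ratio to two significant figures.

2.7

Let α = P_Na/P_K. GHK: Vm = 59.3·log₁₀[(Kₒ + α·Naₒ)/(Kᵢ + α·Naᵢ)].
10^(Vm/59.3) = 10^(17.1/59.3) = 1.9425
So 1.9425·(Kᵢ + α·Naᵢ) = Kₒ + α·Naₒ → α = (1.9425·153.0 − 7.53) / (124.0 − 1.9425·8.19)
α = (297.2 − 7.53) / (124.0 − 15.91) = 289.7/108.1 = 2.68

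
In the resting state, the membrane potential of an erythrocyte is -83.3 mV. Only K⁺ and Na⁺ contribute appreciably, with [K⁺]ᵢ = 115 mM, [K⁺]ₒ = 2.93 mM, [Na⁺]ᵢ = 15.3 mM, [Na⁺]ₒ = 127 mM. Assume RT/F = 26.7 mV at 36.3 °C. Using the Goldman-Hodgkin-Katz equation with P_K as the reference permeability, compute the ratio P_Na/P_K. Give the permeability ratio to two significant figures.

Let α = P_Na/P_K. GHK: Vm = 26.7·ln[(Kₒ + α·Naₒ)/(Kᵢ + α·Naᵢ)].
e^(Vm/26.7) = e^(-83.3/26.7) = 0.044164
So 0.044164·(Kᵢ + α·Naᵢ) = Kₒ + α·Naₒ → α = (0.044164·115.0 − 2.93) / (127.0 − 0.044164·15.3)
α = (5.079 − 2.93) / (127.0 − 0.6757) = 2.149/126.3 = 0.01701

0.017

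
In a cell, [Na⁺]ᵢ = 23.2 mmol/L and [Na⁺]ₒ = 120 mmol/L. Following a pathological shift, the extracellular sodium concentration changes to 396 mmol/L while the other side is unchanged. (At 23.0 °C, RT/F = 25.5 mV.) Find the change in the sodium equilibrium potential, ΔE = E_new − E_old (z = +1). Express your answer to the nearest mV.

30 mV

E_old = (25.5/1)·ln(120/23.2) = 41.91 mV
E_new = (25.5/1)·ln(396/23.2) = 72.35 mV
ΔE = 72.35 − (41.91) = 30.45 mV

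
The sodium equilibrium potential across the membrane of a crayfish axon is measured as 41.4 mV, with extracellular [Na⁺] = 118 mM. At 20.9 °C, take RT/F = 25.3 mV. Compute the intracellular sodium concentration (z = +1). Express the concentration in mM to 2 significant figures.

Nernst: E = (25.3/1) · ln([out]/[in]), so ln([out]/[in]) = 41.4 × 1 / 25.3 = 1.6364.
[out]/[in] = e^(1.6364) = 5.136.
[in] = 118 / 5.136 = 22.97 mM.

23 mM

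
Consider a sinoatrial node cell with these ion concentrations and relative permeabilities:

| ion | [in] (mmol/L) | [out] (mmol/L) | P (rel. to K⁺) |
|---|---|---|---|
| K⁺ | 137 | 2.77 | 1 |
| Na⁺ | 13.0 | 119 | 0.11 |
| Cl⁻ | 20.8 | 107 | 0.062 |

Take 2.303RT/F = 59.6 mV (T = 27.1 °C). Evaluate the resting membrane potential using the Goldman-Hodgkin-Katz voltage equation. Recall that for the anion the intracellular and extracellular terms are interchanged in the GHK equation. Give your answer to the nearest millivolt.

Vm = 59.6 · log₁₀[(Σ P·[cation]ₒ + Σ P·[anion]ᵢ) / (Σ P·[cation]ᵢ + Σ P·[anion]ₒ)]
Numerator = 1×2.77 + 0.11×119 + 0.062×20.8 = 17.15
Denominator = 1×137 + 0.11×13.0 + 0.062×107 = 145.1
Vm = 59.6 · log₁₀(0.11822) = 59.6 × (-0.9273) = -55.27 mV

-55 mV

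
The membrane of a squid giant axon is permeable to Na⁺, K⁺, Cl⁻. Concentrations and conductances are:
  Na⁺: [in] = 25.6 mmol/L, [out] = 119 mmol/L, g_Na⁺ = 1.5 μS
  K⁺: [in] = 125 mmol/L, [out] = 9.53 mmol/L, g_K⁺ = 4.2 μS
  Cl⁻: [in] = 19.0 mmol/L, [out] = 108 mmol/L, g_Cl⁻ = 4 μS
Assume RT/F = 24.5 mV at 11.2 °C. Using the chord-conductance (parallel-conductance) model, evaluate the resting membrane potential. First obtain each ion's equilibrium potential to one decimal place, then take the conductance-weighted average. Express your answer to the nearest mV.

-39 mV

E_Na⁺ = (24.5/1)·ln(119/25.6) = 37.6 mV
E_K⁺ = (24.5/1)·ln(9.53/125) = -63.1 mV
E_Cl⁻ = (24.5/-1)·ln(108/19.0) = -42.6 mV
Vm = (Σ gᵢEᵢ)/(Σ gᵢ) = (1.5·37.6 + 4.2·-63.1 + 4·-42.6) / (1.5 + 4.2 + 4)
= -379.02 / 9.7 = -39.07 mV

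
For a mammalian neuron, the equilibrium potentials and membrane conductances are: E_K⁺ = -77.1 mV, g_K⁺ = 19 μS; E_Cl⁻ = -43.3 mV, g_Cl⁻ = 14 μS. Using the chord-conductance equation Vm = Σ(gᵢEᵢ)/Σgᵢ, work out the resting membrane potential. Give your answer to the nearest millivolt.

-63 mV

Σ gᵢEᵢ = 19·(-77.1) + 14·(-43.3) = -2071.10
Σ gᵢ = 19 + 14 = 33
Vm = -2071.10 / 33 = -62.76 mV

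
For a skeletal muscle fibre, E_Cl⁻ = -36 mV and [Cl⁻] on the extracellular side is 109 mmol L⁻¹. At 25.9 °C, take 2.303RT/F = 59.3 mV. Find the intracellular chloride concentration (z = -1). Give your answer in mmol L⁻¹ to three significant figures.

26.9 mmol L⁻¹

Nernst: E = (59.3/-1) · log₁₀([out]/[in]), so log₁₀([out]/[in]) = -36.0 × -1 / 59.3 = 0.6071.
[out]/[in] = 10^(0.6071) = 4.047.
[in] = 109 / 4.047 = 26.94 mmol L⁻¹.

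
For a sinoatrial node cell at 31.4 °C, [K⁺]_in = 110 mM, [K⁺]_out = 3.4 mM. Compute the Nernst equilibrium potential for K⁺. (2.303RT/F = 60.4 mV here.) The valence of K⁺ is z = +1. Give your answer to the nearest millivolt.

-91 mV

E = (60.4/z) · log₁₀([K⁺]_out/[K⁺]_in) with z = +1.
= (60.4/1) · log₁₀(3.4/110) = 60.40 · log₁₀(0.03091)
= 60.40 · (-1.5099) = -91.20 mV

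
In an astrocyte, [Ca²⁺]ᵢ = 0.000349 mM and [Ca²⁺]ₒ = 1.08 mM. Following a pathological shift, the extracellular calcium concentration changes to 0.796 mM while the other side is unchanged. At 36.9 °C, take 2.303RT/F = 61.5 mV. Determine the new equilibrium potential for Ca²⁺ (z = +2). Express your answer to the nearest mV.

After the shift: [Ca²⁺]_out = 0.796, [Ca²⁺]_in = 0.000349 mM.
E_new = (61.5/2)·log₁₀(0.796/0.000349) = 30.75 · (3.3581) = 103.26 mV

103 mV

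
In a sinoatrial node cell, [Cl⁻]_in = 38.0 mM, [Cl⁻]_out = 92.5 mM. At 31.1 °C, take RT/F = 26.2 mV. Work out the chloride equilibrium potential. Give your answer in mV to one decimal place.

E = (26.2/z) · ln([Cl⁻]_out/[Cl⁻]_in) with z = -1.
For an anion, dividing by z = -1 reverses the sign.
= (26.2/-1) · ln(92.5/38.0) = -26.20 · ln(2.434)
= -26.20 · (0.8896) = -23.31 mV

-23.3 mV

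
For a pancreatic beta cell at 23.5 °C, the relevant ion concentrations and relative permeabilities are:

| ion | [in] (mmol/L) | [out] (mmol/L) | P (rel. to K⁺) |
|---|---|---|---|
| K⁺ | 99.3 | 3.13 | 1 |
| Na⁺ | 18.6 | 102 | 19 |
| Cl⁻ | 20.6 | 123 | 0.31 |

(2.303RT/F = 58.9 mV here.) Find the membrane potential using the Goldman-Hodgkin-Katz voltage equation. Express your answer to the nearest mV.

Vm = 58.9 · log₁₀[(Σ P·[cation]ₒ + Σ P·[anion]ᵢ) / (Σ P·[cation]ᵢ + Σ P·[anion]ₒ)]
Numerator = 1×3.13 + 19×102 + 0.31×20.6 = 1948
Denominator = 1×99.3 + 19×18.6 + 0.31×123 = 490.8
Vm = 58.9 · log₁₀(3.9678) = 58.9 × (0.5985) = 35.25 mV

35 mV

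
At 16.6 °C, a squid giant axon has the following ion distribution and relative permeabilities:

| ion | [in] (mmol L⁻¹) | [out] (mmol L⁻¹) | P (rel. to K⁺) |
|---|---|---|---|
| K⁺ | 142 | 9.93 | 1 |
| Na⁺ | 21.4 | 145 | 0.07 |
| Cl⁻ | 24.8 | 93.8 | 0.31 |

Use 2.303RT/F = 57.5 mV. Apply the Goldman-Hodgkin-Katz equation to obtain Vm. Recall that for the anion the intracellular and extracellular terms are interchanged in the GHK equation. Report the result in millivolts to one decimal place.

Vm = 57.5 · log₁₀[(Σ P·[cation]ₒ + Σ P·[anion]ᵢ) / (Σ P·[cation]ᵢ + Σ P·[anion]ₒ)]
Numerator = 1×9.93 + 0.07×145 + 0.31×24.8 = 27.77
Denominator = 1×142 + 0.07×21.4 + 0.31×93.8 = 172.6
Vm = 57.5 · log₁₀(0.1609) = 57.5 × (-0.7934) = -45.62 mV

-45.6 mV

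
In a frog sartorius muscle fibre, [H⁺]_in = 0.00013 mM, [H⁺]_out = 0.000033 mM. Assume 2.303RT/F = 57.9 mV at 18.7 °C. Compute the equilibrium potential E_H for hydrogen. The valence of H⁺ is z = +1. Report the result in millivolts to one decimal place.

E = (57.9/z) · log₁₀([H⁺]_out/[H⁺]_in) with z = +1.
= (57.9/1) · log₁₀(0.000033/0.00013) = 57.90 · log₁₀(0.2538)
= 57.90 · (-0.5954) = -34.48 mV

-34.5 mV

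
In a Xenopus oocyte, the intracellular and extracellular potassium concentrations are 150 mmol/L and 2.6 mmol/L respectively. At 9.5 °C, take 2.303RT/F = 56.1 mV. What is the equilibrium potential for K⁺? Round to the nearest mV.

E = (56.1/z) · log₁₀([K⁺]_out/[K⁺]_in) with z = +1.
= (56.1/1) · log₁₀(2.6/150) = 56.10 · log₁₀(0.01733)
= 56.10 · (-1.7611) = -98.80 mV

-99 mV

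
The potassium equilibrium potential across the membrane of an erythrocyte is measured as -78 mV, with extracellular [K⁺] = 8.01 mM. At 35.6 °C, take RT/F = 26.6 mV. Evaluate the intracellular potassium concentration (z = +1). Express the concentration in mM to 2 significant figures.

150 mM

Nernst: E = (26.6/1) · ln([out]/[in]), so ln([out]/[in]) = -78.0 × 1 / 26.6 = -2.9323.
[out]/[in] = e^(-2.9323) = 0.05327.
[in] = 8.01 / 0.05327 = 150.4 mM.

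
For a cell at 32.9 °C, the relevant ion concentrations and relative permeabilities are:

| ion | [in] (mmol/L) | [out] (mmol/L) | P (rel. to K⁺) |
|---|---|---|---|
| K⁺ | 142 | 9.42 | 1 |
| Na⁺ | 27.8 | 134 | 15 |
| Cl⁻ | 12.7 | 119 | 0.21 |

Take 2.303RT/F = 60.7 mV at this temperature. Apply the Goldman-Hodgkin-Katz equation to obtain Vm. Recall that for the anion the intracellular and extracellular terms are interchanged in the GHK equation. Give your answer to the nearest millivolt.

33 mV

Vm = 60.7 · log₁₀[(Σ P·[cation]ₒ + Σ P·[anion]ᵢ) / (Σ P·[cation]ᵢ + Σ P·[anion]ₒ)]
Numerator = 1×9.42 + 15×134 + 0.21×12.7 = 2022
Denominator = 1×142 + 15×27.8 + 0.21×119 = 584
Vm = 60.7 · log₁₀(3.4625) = 60.7 × (0.5394) = 32.74 mV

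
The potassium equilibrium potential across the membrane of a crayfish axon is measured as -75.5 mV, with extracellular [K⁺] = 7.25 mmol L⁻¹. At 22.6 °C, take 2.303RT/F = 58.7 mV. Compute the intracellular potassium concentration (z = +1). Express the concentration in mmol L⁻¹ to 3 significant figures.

Nernst: E = (58.7/1) · log₁₀([out]/[in]), so log₁₀([out]/[in]) = -75.5 × 1 / 58.7 = -1.2862.
[out]/[in] = 10^(-1.2862) = 0.05174.
[in] = 7.25 / 0.05174 = 140.1 mmol L⁻¹.

140 mmol L⁻¹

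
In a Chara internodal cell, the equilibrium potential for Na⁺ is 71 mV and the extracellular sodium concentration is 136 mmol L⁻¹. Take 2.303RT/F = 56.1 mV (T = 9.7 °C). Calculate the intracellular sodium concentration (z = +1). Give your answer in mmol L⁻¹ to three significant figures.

Nernst: E = (56.1/1) · log₁₀([out]/[in]), so log₁₀([out]/[in]) = 71.0 × 1 / 56.1 = 1.2656.
[out]/[in] = 10^(1.2656) = 18.43.
[in] = 136 / 18.43 = 7.378 mmol L⁻¹.

7.38 mmol L⁻¹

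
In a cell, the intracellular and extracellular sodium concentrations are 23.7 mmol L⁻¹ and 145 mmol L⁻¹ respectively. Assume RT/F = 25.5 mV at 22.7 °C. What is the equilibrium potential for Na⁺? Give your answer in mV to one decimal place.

46.2 mV

E = (25.5/z) · ln([Na⁺]_out/[Na⁺]_in) with z = +1.
= (25.5/1) · ln(145/23.7) = 25.50 · ln(6.118)
= 25.50 · (1.8113) = 46.19 mV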